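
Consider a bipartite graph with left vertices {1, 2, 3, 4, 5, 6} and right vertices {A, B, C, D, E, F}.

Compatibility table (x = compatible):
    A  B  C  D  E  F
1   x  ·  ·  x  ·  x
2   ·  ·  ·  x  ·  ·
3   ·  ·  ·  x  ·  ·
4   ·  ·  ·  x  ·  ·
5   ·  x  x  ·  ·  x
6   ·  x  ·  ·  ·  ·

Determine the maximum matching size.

For example, pair 1→A, 2→D, 5→F, 6→B.
The set {2, 3, 4} has only 1 neighbour ({D}), so by Hall's theorem at most 4 of the 6 left vertices can be matched.

4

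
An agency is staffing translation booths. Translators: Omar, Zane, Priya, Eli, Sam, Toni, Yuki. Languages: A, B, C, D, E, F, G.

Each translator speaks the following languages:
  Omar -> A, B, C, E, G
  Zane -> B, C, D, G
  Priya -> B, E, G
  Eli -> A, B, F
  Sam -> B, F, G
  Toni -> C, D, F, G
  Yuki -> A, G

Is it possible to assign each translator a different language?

Yes

For example, pair Omar→A, Zane→D, Priya→E, Eli→F, Sam→B, Toni→C, Yuki→G.
All 7 translators are covered.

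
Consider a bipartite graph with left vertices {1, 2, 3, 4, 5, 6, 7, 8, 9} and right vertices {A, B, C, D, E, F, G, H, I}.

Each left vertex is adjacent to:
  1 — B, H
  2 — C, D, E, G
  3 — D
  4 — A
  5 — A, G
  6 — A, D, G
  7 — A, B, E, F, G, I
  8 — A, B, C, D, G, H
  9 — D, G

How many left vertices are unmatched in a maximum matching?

2

For example, pair 1-B, 2-C, 3-D, 4-A, 5-G, 7-E, 8-H.
The set {3, 4, 5, 6, 9} has only 3 neighbours ({A, D, G}), so by Hall's theorem at most 7 of the 9 left vertices can be matched.
That matches 7 of the 9, leaving 2 unmatched; no matching can do better.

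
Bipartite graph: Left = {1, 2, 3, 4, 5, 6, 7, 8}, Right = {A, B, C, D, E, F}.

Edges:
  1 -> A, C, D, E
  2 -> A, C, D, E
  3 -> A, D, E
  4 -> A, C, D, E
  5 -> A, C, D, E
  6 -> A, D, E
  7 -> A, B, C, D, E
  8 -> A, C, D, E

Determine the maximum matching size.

5

A valid assignment of size 5: 1–C, 2–A, 3–D, 4–E, 7–B.
The set {1, 2, 3, 4, 5, 6, 8} has only 4 neighbours ({A, C, D, E}), so by Hall's theorem at most 5 of the 8 left vertices can be matched.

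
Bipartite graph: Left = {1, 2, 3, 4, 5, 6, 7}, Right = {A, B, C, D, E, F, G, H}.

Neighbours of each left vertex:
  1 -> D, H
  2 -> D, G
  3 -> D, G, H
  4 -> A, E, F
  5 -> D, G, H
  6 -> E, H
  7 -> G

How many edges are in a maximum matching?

One maximum matching: 1–H, 2–D, 3–G, 4–F, 6–E.
The set {1, 2, 3, 5, 7} has only 3 neighbours ({D, G, H}), so by Hall's theorem at most 5 of the 7 left vertices can be matched.

5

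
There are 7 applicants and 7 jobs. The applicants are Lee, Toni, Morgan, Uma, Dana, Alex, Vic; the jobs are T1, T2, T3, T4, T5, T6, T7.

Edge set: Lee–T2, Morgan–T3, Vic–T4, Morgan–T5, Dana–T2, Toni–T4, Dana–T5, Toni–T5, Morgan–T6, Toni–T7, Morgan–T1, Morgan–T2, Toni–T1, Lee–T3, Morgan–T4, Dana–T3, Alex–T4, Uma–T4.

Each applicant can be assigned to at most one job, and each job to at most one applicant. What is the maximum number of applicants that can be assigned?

For example, pair Lee→T2, Toni→T7, Morgan→T3, Uma→T4, Dana→T5.
The set {Uma, Alex, Vic} has only 1 neighbour ({T4}), so by Hall's theorem at most 5 of the 7 applicants can be matched.

5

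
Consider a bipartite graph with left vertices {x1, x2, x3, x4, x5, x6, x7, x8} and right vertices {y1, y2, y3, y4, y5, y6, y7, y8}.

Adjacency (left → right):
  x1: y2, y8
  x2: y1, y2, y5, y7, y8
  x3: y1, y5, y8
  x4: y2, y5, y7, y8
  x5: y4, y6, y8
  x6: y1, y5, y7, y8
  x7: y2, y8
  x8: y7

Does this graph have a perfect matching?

The set {x1, x2, x3, x4, x6, x7, x8} has only 5 neighbours ({y1, y2, y5, y7, y8}), so by Hall's theorem at most 6 of the 8 left vertices can be matched.
Hence no matching covers every left vertex.

No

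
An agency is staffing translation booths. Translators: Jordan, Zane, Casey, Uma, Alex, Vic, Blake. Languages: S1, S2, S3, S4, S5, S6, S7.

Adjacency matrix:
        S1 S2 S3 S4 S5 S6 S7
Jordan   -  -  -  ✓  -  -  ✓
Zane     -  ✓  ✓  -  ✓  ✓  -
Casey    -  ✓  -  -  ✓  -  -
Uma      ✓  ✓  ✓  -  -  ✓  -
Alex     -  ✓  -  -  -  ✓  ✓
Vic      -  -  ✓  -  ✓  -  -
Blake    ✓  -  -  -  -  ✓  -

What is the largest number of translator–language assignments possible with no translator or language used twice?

For example, pair Jordan→S4, Zane→S2, Casey→S5, Uma→S1, Alex→S7, Vic→S3, Blake→S6.
This saturates every translator, so 7 is the maximum.

7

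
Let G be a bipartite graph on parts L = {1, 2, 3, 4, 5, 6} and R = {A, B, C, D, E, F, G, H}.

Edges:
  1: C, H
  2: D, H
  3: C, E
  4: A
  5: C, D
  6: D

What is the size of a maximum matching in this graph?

5

For example, pair 1–H, 2–D, 3–E, 4–A, 5–C.
The set {1, 2, 5, 6} has only 3 neighbours ({C, D, H}), so by Hall's theorem at most 5 of the 6 left vertices can be matched.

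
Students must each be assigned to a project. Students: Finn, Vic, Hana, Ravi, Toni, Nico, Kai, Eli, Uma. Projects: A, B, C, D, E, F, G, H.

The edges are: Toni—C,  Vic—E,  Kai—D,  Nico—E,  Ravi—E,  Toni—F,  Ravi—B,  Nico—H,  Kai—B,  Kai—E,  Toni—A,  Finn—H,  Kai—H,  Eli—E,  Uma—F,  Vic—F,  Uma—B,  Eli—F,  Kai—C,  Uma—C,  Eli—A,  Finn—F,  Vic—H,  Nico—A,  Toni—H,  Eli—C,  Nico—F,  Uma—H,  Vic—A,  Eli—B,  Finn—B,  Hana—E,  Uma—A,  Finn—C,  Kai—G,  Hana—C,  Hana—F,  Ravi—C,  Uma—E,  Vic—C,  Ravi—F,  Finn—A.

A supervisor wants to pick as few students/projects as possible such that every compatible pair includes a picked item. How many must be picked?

The 7 edges Finn–A, Vic–E, Hana–C, Ravi–B, Toni–F, Nico–H, Kai–G form a matching, so any vertex cover needs at least 7 vertices (one per matched edge).
Conversely {Kai, A, B, C, E, F, H} meets every edge and has exactly 7 vertices, so 7 is optimal.

7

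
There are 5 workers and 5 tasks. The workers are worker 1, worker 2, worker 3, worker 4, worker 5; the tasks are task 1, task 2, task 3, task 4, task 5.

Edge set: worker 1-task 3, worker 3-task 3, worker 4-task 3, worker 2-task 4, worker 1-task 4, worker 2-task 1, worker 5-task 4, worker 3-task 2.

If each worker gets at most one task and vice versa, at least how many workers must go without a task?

A valid assignment of size 4: worker 1-task 4, worker 2-task 1, worker 3-task 2, worker 4-task 3.
The set {worker 1, worker 4, worker 5} has only 2 neighbours ({task 3, task 4}), so by Hall's theorem at most 4 of the 5 workers can be matched.
That matches 4 of the 5, leaving 1 unmatched; no matching can do better.

1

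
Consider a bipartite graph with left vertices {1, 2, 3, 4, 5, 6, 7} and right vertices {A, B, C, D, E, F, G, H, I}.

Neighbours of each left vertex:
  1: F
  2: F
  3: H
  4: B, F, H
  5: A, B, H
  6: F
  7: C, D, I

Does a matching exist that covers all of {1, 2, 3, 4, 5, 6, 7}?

No

The set {1, 2, 6} has only 1 neighbour ({F}), so by Hall's theorem at most 5 of the 7 left vertices can be matched.
Hence no matching covers every left vertex.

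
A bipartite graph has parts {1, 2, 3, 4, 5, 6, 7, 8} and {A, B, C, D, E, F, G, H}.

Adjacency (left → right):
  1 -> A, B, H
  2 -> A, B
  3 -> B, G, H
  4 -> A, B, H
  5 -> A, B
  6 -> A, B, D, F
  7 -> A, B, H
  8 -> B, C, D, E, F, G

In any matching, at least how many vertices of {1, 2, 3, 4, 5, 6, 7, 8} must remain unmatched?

For example, pair 1-H, 2-A, 3-G, 4-B, 6-F, 8-E.
The set {1, 2, 4, 5, 7} has only 3 neighbours ({A, B, H}), so by Hall's theorem at most 6 of the 8 left vertices can be matched.
That matches 6 of the 8, leaving 2 unmatched; no matching can do better.

2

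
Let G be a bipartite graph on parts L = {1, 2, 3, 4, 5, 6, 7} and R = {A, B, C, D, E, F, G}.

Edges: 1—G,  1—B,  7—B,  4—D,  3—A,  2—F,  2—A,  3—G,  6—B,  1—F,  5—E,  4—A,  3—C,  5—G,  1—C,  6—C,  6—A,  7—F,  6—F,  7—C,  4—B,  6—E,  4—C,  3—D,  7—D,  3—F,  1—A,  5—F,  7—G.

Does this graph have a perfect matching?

One maximum matching: 1→A, 2→F, 3→D, 4→C, 5→E, 6→B, 7→G.
All 7 left vertices are covered.

Yes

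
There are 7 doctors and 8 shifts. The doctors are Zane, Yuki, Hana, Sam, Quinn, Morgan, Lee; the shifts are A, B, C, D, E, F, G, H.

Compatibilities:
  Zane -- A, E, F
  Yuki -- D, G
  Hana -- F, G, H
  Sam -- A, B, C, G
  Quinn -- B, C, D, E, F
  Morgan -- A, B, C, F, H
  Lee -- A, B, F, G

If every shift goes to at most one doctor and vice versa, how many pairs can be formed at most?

7

One maximum matching: Zane→F, Yuki→D, Hana→G, Sam→C, Quinn→E, Morgan→A, Lee→B.
All 7 doctors are matched, so no larger matching exists.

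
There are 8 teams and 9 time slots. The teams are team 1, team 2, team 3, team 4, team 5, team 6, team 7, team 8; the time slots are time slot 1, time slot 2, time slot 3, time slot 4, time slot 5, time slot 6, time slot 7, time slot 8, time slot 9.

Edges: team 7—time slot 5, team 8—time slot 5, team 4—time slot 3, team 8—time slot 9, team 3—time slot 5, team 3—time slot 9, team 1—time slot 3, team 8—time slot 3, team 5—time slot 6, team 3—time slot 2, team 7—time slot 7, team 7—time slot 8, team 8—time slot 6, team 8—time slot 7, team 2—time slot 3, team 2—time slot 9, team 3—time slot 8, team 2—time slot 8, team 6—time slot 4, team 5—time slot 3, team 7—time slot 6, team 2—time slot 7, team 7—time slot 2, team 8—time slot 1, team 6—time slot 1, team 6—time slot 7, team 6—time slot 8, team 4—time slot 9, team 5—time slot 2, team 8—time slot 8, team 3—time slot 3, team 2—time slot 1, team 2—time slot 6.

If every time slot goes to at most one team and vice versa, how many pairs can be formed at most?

8

For example, pair team 1-time slot 3, team 2-time slot 7, team 3-time slot 2, team 4-time slot 9, team 5-time slot 6, team 6-time slot 4, team 7-time slot 5, team 8-time slot 8.
This saturates every team, so 8 is the maximum.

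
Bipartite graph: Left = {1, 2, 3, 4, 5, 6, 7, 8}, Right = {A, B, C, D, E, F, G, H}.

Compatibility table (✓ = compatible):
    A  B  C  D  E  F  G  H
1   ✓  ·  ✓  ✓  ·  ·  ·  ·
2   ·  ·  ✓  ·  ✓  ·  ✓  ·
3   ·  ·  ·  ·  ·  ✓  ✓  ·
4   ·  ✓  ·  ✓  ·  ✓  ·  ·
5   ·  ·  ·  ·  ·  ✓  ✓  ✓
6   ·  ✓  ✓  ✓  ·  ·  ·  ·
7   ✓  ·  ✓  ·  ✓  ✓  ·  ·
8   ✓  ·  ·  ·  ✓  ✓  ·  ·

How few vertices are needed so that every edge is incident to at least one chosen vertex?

8

{1, 2, 3, 4, 5, 6, 7, 8} is a vertex cover of size 8: every edge has an endpoint in this set.
No smaller cover exists because 1–A, 2–G, 3–F, 4–B, 5–H, 6–D, 7–C, 8–E is a matching of size 8, and a cover must include an endpoint of each of these disjoint edges (König's theorem).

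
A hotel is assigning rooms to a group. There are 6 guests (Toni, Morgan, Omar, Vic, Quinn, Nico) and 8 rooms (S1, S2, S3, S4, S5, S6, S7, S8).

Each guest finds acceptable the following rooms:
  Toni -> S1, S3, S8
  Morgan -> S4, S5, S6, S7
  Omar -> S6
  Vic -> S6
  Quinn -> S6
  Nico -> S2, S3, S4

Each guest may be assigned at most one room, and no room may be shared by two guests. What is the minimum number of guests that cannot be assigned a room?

2

One maximum matching: Toni-S8, Morgan-S4, Omar-S6, Nico-S2.
The set {Omar, Vic, Quinn} has only 1 neighbour ({S6}), so by Hall's theorem at most 4 of the 6 guests can be matched.
That matches 4 of the 6, leaving 2 unmatched; no matching can do better.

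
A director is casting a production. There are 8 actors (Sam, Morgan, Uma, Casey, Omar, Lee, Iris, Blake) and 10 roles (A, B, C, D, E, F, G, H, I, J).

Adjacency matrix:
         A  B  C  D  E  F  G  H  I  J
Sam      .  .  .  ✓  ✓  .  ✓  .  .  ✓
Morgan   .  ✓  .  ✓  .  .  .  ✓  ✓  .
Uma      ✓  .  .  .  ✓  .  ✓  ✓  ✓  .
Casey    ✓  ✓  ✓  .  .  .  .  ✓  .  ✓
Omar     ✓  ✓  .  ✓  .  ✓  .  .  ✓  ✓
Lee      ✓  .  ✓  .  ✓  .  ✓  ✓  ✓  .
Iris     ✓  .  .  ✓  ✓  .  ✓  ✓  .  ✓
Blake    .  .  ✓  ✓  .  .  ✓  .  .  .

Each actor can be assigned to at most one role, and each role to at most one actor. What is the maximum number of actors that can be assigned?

One maximum matching: Sam→D, Morgan→B, Uma→A, Casey→J, Omar→F, Lee→H, Iris→E, Blake→G.
This saturates every actor, so 8 is the maximum.

8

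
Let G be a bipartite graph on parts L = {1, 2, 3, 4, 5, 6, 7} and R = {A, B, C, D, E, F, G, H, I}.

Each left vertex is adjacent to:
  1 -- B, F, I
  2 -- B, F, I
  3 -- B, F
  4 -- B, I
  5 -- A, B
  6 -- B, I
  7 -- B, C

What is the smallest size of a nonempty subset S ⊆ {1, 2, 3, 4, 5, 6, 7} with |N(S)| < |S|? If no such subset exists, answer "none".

4

Take S = {1, 2, 3, 4}. Its neighbourhood is {B, F, I}, so |N(S)| = 3 < |S| = 4.
Every subset of size less than 4 has at least as many neighbours as members, so 4 is the minimum.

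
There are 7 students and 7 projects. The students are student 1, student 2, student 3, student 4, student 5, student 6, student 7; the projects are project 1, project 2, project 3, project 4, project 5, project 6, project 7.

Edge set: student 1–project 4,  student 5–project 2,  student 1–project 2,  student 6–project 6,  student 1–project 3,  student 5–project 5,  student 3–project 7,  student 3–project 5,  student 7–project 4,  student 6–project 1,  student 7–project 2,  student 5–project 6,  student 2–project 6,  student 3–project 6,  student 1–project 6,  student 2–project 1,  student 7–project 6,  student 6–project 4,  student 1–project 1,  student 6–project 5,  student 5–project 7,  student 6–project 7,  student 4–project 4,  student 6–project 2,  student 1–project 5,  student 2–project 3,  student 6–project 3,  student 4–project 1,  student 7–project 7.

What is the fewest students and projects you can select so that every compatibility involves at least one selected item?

The 7 edges student 1–project 6, student 2–project 3, student 3–project 5, student 4–project 1, student 5–project 2, student 6–project 7, student 7–project 4 form a matching, so any vertex cover needs at least 7 vertices (one per matched edge).
Conversely {student 1, student 2, student 3, student 4, student 5, student 6, student 7} meets every edge and has exactly 7 vertices, so 7 is optimal.

7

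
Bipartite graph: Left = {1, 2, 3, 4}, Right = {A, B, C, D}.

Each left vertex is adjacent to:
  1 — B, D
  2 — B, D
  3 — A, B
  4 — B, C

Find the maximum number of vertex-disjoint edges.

4

One maximum matching: 1-D, 2-B, 3-A, 4-C.
All 4 left vertices are matched, so no larger matching exists.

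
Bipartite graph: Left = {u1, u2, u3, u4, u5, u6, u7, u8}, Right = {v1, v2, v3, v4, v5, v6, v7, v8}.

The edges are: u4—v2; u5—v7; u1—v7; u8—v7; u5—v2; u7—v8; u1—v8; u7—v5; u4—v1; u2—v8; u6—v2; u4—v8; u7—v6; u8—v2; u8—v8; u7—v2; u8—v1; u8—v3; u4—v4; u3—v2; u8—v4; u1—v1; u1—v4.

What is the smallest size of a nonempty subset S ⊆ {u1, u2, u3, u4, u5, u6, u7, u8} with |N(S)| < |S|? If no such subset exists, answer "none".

2

Take S = {u3, u6}. Its neighbourhood is {v2}, so |N(S)| = 1 < |S| = 2.
No single vertex violates Hall's condition since each has at least one neighbour, so 2 is the minimum.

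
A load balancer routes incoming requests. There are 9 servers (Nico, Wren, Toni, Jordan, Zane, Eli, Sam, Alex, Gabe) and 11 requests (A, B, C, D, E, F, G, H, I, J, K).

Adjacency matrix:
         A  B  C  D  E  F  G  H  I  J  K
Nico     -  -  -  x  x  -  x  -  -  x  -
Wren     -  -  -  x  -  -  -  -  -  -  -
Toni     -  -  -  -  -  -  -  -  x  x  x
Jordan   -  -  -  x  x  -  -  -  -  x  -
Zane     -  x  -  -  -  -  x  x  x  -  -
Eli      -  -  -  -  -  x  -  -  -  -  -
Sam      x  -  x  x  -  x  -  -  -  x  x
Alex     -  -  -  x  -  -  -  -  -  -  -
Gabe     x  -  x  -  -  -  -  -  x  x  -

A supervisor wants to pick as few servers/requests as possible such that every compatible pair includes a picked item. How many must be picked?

8

A maximum matching has 8 edges (e.g. Nico–G, Wren–D, Toni–K, Jordan–E, Zane–B, Eli–F, Sam–J, Gabe–I).
By König's theorem the minimum vertex cover has the same size. One such cover is {Nico, Toni, Jordan, Zane, Eli, Sam, Gabe, D}.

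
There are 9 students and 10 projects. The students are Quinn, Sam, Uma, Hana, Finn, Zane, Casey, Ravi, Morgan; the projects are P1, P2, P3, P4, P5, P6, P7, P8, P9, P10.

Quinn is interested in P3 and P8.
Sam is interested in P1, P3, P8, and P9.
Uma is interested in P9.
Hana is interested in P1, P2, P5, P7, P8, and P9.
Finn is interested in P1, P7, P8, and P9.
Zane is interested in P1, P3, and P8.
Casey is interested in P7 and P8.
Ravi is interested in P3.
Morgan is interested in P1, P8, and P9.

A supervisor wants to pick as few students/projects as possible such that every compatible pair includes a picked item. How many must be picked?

6

The 6 edges Quinn–P3, Sam–P8, Uma–P9, Hana–P2, Finn–P7, Zane–P1 form a matching, so any vertex cover needs at least 6 vertices (one per matched edge).
Conversely {Hana, P1, P3, P7, P8, P9} meets every edge and has exactly 6 vertices, so 6 is optimal.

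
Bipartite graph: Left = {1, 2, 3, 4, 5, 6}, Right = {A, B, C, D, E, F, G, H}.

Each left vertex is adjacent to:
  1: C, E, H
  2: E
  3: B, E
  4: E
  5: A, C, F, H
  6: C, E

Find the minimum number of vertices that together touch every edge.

5

The 5 edges 1–H, 2–E, 3–B, 5–F, 6–C form a matching, so any vertex cover needs at least 5 vertices (one per matched edge).
Conversely {1, 3, 5, 6, E} meets every edge and has exactly 5 vertices, so 5 is optimal.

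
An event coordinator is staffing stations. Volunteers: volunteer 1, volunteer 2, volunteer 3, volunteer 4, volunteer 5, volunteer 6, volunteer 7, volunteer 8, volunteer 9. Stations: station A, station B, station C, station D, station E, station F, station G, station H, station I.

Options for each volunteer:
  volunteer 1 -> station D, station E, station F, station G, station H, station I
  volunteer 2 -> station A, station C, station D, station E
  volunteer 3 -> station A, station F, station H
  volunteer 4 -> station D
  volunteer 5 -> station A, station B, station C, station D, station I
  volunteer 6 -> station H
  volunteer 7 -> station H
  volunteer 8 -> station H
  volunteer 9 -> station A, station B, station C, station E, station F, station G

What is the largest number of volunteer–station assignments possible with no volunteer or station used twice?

A valid assignment of size 7: volunteer 1-station F, volunteer 2-station C, volunteer 3-station A, volunteer 4-station D, volunteer 5-station I, volunteer 6-station H, volunteer 9-station B.
The set {volunteer 6, volunteer 7, volunteer 8} has only 1 neighbour ({station H}), so by Hall's theorem at most 7 of the 9 volunteers can be matched.

7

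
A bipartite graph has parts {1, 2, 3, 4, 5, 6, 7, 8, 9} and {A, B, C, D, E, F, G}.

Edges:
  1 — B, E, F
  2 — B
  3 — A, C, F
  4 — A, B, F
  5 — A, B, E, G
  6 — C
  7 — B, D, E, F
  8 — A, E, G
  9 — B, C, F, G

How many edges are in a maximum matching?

One maximum matching: 1→E, 2→B, 3→F, 4→A, 5→G, 6→C, 7→D.
The set {1, 2, 3, 4, 5, 6, 8, 9} has only 6 neighbours ({A, B, C, E, F, G}), so by Hall's theorem at most 7 of the 9 left vertices can be matched.

7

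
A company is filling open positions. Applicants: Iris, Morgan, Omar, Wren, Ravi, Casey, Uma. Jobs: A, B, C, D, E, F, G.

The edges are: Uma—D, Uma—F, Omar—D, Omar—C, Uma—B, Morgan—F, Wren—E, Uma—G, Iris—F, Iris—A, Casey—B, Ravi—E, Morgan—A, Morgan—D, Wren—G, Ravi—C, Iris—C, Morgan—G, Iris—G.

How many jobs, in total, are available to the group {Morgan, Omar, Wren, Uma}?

7

The union of neighbours of {Morgan, Omar, Wren, Uma} is {A, B, C, D, E, F, G}, which has 7 elements.
Since |N(S)| = 7 ≥ |S| = 4, Hall's condition holds for this subset.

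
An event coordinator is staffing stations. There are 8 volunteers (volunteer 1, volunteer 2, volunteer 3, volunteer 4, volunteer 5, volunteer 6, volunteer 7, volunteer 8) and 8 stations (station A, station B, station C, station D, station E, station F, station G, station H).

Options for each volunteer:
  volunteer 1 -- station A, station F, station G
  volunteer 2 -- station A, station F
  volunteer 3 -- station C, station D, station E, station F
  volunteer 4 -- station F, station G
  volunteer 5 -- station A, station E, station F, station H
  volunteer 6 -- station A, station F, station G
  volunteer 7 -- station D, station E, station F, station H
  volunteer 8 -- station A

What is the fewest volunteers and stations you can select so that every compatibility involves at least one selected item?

6

{volunteer 3, volunteer 5, volunteer 7, station A, station F, station G} is a vertex cover of size 6: every edge has an endpoint in this set.
No smaller cover exists because volunteer 1–station G, volunteer 2–station A, volunteer 3–station D, volunteer 4–station F, volunteer 5–station E, volunteer 7–station H is a matching of size 6, and a cover must include an endpoint of each of these disjoint edges (König's theorem).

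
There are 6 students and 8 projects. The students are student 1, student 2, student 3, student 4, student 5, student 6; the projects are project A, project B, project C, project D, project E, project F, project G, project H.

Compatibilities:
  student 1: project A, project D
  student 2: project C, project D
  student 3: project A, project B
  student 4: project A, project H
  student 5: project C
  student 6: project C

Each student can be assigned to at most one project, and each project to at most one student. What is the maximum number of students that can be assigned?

5

For example, pair student 1→project A, student 2→project D, student 3→project B, student 4→project H, student 5→project C.
The set {student 5, student 6} has only 1 neighbour ({project C}), so by Hall's theorem at most 5 of the 6 students can be matched.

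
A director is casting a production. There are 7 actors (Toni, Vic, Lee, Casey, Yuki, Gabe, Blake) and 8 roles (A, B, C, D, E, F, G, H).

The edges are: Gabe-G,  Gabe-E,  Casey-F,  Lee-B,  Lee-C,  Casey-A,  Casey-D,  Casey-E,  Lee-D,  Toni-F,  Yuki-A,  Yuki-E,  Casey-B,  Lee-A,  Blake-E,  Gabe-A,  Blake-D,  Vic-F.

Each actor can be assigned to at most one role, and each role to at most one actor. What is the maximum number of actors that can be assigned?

A valid assignment of size 6: Toni-F, Lee-C, Casey-B, Yuki-A, Gabe-G, Blake-E.
The set {Toni, Vic} has only 1 neighbour ({F}), so by Hall's theorem at most 6 of the 7 actors can be matched.

6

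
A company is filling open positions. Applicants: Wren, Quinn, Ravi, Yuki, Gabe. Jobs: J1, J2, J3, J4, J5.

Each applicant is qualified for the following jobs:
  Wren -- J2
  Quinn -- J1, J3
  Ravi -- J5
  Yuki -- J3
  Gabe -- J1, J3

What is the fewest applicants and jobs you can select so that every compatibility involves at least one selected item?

The 4 edges Wren–J2, Quinn–J1, Ravi–J5, Yuki–J3 form a matching, so any vertex cover needs at least 4 vertices (one per matched edge).
Conversely {Wren, Ravi, J1, J3} meets every edge and has exactly 4 vertices, so 4 is optimal.

4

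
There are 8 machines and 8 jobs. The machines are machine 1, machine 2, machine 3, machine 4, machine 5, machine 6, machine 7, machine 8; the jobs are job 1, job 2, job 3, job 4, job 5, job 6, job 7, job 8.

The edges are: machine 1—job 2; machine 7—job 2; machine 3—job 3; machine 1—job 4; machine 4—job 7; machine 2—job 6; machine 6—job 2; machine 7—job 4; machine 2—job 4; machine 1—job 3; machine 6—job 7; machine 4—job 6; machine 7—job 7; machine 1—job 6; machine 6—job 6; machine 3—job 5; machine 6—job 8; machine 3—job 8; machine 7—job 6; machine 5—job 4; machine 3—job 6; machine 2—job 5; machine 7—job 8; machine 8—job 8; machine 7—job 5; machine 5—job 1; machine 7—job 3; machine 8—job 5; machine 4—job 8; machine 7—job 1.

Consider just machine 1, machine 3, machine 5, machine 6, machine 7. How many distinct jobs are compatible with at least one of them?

8

The union of neighbours of {machine 1, machine 3, machine 5, machine 6, machine 7} is {job 1, job 2, job 3, job 4, job 5, job 6, job 7, job 8}, which has 8 elements.
Since |N(S)| = 8 ≥ |S| = 5, Hall's condition holds for this subset.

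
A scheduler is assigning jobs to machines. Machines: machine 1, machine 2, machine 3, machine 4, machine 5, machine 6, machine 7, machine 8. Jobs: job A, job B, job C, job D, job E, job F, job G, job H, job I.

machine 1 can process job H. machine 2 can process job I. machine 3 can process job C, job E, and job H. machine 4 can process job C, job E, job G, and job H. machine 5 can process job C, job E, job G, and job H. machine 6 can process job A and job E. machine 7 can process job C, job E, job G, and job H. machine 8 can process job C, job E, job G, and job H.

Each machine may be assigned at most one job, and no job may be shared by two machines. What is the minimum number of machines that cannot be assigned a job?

For example, pair machine 1-job H, machine 2-job I, machine 3-job C, machine 4-job E, machine 5-job G, machine 6-job A.
The set {machine 1, machine 3, machine 4, machine 5, machine 7, machine 8} has only 4 neighbours ({job C, job E, job G, job H}), so by Hall's theorem at most 6 of the 8 machines can be matched.
That matches 6 of the 8, leaving 2 unmatched; no matching can do better.

2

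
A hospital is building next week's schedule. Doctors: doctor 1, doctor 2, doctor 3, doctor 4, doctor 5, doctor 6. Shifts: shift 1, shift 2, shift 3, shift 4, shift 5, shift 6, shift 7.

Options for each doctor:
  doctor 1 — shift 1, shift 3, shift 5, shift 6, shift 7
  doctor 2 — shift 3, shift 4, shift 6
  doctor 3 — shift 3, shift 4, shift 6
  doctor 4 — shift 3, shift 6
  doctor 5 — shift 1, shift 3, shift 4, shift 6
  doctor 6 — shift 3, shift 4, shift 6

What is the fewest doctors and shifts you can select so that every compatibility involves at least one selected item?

A maximum matching has 5 edges (e.g. doctor 1–shift 5, doctor 2–shift 4, doctor 3–shift 3, doctor 4–shift 6, doctor 5–shift 1).
By König's theorem the minimum vertex cover has the same size. One such cover is {doctor 1, doctor 5, shift 3, shift 4, shift 6}.

5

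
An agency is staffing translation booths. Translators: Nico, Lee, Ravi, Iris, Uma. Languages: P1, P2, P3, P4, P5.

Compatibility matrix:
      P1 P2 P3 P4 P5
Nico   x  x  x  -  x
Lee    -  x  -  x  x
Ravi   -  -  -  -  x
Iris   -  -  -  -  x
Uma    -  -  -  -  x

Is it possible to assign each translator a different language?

The set {Ravi, Iris, Uma} has only 1 neighbour ({P5}), so by Hall's theorem at most 3 of the 5 translators can be matched.
Hence no matching covers every translator.

No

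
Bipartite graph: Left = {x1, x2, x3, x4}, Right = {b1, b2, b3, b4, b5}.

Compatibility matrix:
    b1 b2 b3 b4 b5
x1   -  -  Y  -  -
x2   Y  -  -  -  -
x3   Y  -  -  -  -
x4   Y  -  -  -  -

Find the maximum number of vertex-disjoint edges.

One maximum matching: x1–b3, x2–b1.
The set {x2, x3, x4} has only 1 neighbour ({b1}), so by Hall's theorem at most 2 of the 4 left vertices can be matched.

2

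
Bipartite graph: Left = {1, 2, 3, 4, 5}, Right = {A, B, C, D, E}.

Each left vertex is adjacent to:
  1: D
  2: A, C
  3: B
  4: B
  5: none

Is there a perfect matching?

The set {3, 4, 5} has only 1 neighbour ({B}), so by Hall's theorem at most 3 of the 5 left vertices can be matched.
Hence no matching covers every left vertex.

No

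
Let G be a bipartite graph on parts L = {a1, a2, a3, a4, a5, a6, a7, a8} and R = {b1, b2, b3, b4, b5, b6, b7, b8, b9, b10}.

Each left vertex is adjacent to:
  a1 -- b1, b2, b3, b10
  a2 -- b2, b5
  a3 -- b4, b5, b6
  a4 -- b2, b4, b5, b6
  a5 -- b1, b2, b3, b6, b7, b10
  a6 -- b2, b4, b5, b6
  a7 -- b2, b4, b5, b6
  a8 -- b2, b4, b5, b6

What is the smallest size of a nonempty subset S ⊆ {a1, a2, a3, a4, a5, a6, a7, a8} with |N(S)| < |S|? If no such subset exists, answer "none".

5

Take S = {a2, a3, a4, a6, a7}. Its neighbourhood is {b2, b4, b5, b6}, so |N(S)| = 4 < |S| = 5.
Every subset of size less than 5 has at least as many neighbours as members, so 5 is the minimum.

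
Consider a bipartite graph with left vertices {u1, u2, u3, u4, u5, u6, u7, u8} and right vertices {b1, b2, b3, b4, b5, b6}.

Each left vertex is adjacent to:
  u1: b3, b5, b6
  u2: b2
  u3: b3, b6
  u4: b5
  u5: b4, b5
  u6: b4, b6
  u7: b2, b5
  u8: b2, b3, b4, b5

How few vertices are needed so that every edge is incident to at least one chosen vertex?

{b2, b3, b4, b5, b6} is a vertex cover of size 5: every edge has an endpoint in this set.
No smaller cover exists because u1–b6, u2–b2, u3–b3, u4–b5, u5–b4 is a matching of size 5, and a cover must include an endpoint of each of these disjoint edges (König's theorem).

5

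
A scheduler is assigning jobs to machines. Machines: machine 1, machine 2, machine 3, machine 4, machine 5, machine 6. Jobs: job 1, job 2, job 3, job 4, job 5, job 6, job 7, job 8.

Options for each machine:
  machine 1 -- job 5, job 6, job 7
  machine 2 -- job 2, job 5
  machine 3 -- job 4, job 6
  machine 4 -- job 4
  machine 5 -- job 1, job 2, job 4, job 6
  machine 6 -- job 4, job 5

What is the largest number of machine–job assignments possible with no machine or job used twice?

6

One maximum matching: machine 1–job 7, machine 2–job 2, machine 3–job 6, machine 4–job 4, machine 5–job 1, machine 6–job 5.
All 6 machines are matched, so no larger matching exists.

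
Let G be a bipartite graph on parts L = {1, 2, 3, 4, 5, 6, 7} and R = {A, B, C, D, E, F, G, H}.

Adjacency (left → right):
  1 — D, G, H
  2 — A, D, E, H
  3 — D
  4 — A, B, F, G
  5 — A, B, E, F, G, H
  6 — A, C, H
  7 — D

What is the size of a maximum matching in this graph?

One maximum matching: 1→H, 2→E, 3→D, 4→B, 5→G, 6→C.
The set {3, 7} has only 1 neighbour ({D}), so by Hall's theorem at most 6 of the 7 left vertices can be matched.

6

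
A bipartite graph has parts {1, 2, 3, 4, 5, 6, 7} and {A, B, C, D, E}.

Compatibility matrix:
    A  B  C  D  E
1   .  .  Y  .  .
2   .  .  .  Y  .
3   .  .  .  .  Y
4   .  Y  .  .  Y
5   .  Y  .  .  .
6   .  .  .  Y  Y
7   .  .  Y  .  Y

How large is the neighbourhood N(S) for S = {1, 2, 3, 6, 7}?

3

The union of neighbours of {1, 2, 3, 6, 7} is {C, D, E}, which has 3 elements.
Since |N(S)| = 3 < |S| = 5, Hall's condition fails for this subset.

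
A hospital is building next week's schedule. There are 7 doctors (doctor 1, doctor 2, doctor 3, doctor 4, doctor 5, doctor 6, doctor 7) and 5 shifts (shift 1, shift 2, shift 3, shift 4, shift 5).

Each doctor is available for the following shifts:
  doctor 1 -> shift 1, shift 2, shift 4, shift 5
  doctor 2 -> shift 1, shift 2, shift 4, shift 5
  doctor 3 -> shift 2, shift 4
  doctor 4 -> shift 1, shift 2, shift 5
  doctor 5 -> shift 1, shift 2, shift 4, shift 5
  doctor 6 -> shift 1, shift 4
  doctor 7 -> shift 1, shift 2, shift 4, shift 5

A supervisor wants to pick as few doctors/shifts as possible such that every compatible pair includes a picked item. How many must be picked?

{shift 1, shift 2, shift 4, shift 5} is a vertex cover of size 4: every edge has an endpoint in this set.
No smaller cover exists because doctor 1–shift 1, doctor 2–shift 5, doctor 3–shift 4, doctor 4–shift 2 is a matching of size 4, and a cover must include an endpoint of each of these disjoint edges (König's theorem).

4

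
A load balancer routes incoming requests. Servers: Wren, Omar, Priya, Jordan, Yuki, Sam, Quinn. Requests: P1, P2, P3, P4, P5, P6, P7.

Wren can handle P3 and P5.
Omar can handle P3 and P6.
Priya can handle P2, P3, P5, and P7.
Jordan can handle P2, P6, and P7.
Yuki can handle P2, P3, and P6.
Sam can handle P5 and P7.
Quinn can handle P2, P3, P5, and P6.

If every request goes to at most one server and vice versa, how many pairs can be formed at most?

For example, pair Wren-P5, Omar-P3, Priya-P7, Jordan-P2, Yuki-P6.
The set {Wren, Omar, Priya, Jordan, Yuki, Sam, Quinn} has only 5 neighbours ({P2, P3, P5, P6, P7}), so by Hall's theorem at most 5 of the 7 servers can be matched.

5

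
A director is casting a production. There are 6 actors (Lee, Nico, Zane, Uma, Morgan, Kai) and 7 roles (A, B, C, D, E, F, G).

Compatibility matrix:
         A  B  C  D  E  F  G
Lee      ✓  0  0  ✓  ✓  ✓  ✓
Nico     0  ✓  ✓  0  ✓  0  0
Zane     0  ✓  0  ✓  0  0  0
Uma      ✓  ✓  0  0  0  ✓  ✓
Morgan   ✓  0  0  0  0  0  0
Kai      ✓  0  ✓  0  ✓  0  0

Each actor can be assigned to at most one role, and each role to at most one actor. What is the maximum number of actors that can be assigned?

A valid assignment of size 6: Lee→G, Nico→B, Zane→D, Uma→F, Morgan→A, Kai→E.
All 6 actors are matched, so no larger matching exists.

6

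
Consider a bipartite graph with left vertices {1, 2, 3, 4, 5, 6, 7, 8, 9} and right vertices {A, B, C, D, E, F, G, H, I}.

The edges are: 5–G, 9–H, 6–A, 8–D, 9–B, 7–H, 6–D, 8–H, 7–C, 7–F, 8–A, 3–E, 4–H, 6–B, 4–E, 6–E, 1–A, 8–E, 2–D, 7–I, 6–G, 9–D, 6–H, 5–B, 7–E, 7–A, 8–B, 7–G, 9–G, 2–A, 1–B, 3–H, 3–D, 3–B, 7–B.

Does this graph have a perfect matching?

The set {1, 2, 3, 4, 5, 6, 8, 9} has only 6 neighbours ({A, B, D, E, G, H}), so by Hall's theorem at most 7 of the 9 left vertices can be matched.
Hence no matching covers every left vertex.

No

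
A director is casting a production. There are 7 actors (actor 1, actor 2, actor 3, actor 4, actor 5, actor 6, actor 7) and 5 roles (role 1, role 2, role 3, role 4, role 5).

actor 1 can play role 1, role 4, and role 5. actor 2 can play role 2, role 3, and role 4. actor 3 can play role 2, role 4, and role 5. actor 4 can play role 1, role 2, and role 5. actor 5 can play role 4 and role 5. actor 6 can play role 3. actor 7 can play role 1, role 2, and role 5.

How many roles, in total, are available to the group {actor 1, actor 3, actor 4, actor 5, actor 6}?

The union of neighbours of {actor 1, actor 3, actor 4, actor 5, actor 6} is {role 1, role 2, role 3, role 4, role 5}, which has 5 elements.
Since |N(S)| = 5 ≥ |S| = 5, Hall's condition holds for this subset.

5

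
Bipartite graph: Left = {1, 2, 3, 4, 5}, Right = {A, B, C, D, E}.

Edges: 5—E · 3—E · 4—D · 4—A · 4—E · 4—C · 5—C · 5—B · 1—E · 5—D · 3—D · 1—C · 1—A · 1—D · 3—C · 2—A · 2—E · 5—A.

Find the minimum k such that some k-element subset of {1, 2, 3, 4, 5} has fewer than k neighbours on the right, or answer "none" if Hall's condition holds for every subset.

none

A matching saturating every left vertex exists, for instance 1→D, 2→A, 3→C, 4→E, 5→B.
By Hall's marriage theorem, this means |N(S)| ≥ |S| for every subset S, so no violating subset exists.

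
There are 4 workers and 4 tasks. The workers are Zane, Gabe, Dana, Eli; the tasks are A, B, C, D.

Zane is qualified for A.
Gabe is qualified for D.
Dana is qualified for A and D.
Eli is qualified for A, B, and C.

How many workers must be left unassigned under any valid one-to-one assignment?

For example, pair Zane→A, Gabe→D, Eli→B.
The set {Zane, Gabe, Dana} has only 2 neighbours ({A, D}), so by Hall's theorem at most 3 of the 4 workers can be matched.
That matches 3 of the 4, leaving 1 unmatched; no matching can do better.

1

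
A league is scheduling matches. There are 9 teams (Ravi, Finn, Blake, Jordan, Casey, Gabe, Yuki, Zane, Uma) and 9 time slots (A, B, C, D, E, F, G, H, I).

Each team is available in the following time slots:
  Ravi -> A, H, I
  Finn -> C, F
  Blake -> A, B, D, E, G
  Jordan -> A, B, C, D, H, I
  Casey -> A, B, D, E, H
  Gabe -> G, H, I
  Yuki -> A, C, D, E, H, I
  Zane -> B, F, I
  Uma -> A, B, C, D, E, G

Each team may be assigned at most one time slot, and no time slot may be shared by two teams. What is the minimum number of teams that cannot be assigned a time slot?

A valid assignment of size 9: Ravi-I, Finn-C, Blake-D, Jordan-B, Casey-A, Gabe-H, Yuki-E, Zane-F, Uma-G.
This saturates every team, so 9 is the maximum.
That matches 9 of the 9, leaving 0 unmatched; no matching can do better.

0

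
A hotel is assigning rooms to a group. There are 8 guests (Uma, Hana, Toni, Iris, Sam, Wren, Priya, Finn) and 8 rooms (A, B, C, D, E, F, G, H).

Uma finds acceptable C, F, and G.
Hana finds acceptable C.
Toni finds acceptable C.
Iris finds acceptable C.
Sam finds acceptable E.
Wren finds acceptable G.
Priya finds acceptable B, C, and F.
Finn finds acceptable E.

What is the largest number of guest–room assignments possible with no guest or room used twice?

5

For example, pair Uma-F, Hana-C, Sam-E, Wren-G, Priya-B.
The set {Hana, Toni, Iris, Sam, Finn} has only 2 neighbours ({C, E}), so by Hall's theorem at most 5 of the 8 guests can be matched.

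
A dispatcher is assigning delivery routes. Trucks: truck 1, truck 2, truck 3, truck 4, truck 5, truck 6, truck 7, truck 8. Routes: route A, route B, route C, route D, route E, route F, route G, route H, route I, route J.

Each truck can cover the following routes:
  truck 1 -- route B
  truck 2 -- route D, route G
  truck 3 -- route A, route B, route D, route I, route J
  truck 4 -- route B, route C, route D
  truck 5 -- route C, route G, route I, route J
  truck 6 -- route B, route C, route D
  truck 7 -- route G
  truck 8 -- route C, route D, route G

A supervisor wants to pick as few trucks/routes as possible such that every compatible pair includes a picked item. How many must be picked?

The 6 edges truck 1–route B, truck 2–route G, truck 3–route J, truck 4–route C, truck 5–route I, truck 6–route D form a matching, so any vertex cover needs at least 6 vertices (one per matched edge).
Conversely {truck 3, truck 5, route B, route C, route D, route G} meets every edge and has exactly 6 vertices, so 6 is optimal.

6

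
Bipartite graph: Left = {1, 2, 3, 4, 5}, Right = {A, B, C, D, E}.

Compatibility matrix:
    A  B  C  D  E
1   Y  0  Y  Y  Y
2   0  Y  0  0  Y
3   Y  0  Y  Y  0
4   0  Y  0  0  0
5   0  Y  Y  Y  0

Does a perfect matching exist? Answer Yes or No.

A valid assignment of size 5: 1→D, 2→E, 3→A, 4→B, 5→C.
All 5 left vertices are covered.

Yes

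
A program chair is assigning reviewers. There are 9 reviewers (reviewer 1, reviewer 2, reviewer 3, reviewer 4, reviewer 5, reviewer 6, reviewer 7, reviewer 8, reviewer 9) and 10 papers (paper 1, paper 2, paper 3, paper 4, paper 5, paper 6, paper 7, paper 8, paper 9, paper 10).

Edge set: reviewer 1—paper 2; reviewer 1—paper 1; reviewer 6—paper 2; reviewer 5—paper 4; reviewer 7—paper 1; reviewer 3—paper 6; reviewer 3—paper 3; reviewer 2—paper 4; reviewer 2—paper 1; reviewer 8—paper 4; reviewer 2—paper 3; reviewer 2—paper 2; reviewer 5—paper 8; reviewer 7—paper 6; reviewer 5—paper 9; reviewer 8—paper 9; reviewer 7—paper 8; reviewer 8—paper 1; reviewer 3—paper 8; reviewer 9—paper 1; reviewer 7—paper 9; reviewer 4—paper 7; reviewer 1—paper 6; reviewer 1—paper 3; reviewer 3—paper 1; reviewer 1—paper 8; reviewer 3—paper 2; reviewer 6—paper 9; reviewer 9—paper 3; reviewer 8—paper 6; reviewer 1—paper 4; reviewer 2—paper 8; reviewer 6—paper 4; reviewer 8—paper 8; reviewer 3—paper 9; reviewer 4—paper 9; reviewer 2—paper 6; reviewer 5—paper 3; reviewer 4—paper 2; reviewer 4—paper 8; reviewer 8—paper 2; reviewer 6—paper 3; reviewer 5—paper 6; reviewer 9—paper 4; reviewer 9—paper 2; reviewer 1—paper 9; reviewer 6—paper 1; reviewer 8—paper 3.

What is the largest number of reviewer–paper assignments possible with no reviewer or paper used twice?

One maximum matching: reviewer 1→paper 2, reviewer 2→paper 6, reviewer 3→paper 3, reviewer 4→paper 7, reviewer 5→paper 8, reviewer 6→paper 4, reviewer 7→paper 1, reviewer 8→paper 9.
The set {reviewer 1, reviewer 2, reviewer 3, reviewer 5, reviewer 6, reviewer 7, reviewer 8, reviewer 9} has only 7 neighbours ({paper 1, paper 2, paper 3, paper 4, paper 6, paper 8, paper 9}), so by Hall's theorem at most 8 of the 9 reviewers can be matched.

8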